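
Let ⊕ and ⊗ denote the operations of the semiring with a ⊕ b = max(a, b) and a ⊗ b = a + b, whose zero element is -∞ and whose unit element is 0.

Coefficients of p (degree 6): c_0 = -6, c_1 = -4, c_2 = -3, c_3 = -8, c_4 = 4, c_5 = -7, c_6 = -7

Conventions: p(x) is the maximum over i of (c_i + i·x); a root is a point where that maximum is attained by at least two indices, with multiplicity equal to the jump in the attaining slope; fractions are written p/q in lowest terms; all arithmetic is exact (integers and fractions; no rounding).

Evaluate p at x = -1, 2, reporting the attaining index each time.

p(-1) = max(-6+0·(-1)=-6, -4+1·(-1)=-5, -3+2·(-1)=-5, -8+3·(-1)=-11, 4+4·(-1)=0, -7+5·(-1)=-12, -7+6·(-1)=-13) = 0 (attained by i=4)
p(2) = max(-6+0·2=-6, -4+1·2=-2, -3+2·2=1, -8+3·2=-2, 4+4·2=12, -7+5·2=3, -7+6·2=5) = 12 (attained by i=4)
Answer: p(-1) = 0; p(2) = 12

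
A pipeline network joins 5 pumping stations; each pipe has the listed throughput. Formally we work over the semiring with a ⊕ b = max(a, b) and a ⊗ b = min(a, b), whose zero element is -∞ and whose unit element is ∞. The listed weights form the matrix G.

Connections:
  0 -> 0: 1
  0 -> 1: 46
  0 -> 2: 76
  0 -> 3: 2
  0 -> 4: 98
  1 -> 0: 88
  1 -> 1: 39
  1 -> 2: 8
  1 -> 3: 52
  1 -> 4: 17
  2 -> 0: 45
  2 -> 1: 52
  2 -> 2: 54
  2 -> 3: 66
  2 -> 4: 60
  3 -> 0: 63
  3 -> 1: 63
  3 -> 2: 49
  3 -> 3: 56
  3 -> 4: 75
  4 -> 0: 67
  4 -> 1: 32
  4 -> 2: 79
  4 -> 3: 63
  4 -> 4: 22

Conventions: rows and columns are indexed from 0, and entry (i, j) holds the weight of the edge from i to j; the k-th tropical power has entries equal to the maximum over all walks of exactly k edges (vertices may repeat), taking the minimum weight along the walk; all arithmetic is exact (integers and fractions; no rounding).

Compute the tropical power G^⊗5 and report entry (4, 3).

G^⊗2:
  [67, 52, 79, 66, 60]
  [52, 52, 76, 52, 88]
  [63, 63, 60, 60, 66]
  [67, 56, 75, 63, 63]
  [63, 63, 67, 66, 67]
G^⊗3:
  [63, 63, 67, 66, 67]
  [67, 52, 79, 66, 60]
  [66, 60, 66, 63, 63]
  [63, 63, 67, 66, 67]
  [67, 63, 67, 66, 66]
G^⊗4:
  [67, 63, 67, 66, 66]
  [63, 63, 67, 66, 67]
  [63, 63, 66, 66, 66]
  [67, 63, 67, 66, 66]
  [66, 63, 67, 66, 67]
G^⊗5:
  [66, 63, 67, 66, 67]
  [67, 63, 67, 66, 66]
  [66, 63, 66, 66, 66]
  [66, 63, 67, 66, 67]
  [67, 63, 67, 66, 66]
Key observation: the optimum is the walk 4->0->4->0->2->3, with weight 67 min 98 min 67 min 76 min 66 = 66.
Optimal value attained by: walk 4->0->4->0->2->3.
Answer: (G^⊗5)[4][3] = 66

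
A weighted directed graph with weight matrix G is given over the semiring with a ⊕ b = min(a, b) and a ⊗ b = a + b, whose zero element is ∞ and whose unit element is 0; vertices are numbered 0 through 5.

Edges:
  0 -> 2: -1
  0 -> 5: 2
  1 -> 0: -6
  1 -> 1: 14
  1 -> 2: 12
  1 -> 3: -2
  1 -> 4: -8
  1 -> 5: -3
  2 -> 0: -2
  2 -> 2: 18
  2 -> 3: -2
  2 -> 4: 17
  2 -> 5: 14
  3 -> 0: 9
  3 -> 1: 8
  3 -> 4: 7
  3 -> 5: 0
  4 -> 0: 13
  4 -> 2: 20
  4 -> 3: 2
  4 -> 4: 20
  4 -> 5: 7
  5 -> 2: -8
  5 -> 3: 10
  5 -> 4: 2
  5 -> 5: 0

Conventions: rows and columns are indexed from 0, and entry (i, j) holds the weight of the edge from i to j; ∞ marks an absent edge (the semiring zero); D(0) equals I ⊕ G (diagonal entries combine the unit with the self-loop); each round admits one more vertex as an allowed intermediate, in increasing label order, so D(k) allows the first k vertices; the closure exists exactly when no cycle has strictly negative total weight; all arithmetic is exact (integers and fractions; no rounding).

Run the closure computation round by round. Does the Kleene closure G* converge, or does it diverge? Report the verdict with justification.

D(0):
  [0, ∞, -1, ∞, ∞, 2]
  [-6, 0, 12, -2, -8, -3]
  [-2, ∞, 0, -2, 17, 14]
  [9, 8, ∞, 0, 7, 0]
  [13, ∞, 20, 2, 0, 7]
  [∞, ∞, -8, 10, 2, 0]
Detection: at round 1, diagonal entry (2, 2) turns strictly negative.
Key observation: the cycle 2->0->2 has total weight (-2) + (-1), which is strictly negative.
Answer: DIVERGES — negative cycle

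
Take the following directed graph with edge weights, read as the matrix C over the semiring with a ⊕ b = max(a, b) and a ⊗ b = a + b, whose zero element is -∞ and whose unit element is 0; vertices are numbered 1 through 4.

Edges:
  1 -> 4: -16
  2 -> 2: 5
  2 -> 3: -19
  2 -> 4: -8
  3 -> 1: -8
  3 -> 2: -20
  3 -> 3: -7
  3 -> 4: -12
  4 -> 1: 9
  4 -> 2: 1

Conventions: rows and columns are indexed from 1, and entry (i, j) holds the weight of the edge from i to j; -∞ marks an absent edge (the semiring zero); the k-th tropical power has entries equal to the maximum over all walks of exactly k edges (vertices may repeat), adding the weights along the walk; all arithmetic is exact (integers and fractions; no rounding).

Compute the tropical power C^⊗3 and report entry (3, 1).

C^⊗2:
  [-7, -15, -∞, -∞]
  [1, 10, -14, -3]
  [-3, -11, -14, -19]
  [-∞, 6, -18, -7]
C^⊗3:
  [-∞, -10, -34, -23]
  [6, 15, -9, 2]
  [-10, -6, -21, -19]
  [2, 11, -13, -2]
Key observation: the optimum is the walk 3->3->4->1, with weight (-7) + (-12) + 9 = -10.
Optimal value attained by: walk 3->3->4->1.
Answer: (C^⊗3)[3][1] = -10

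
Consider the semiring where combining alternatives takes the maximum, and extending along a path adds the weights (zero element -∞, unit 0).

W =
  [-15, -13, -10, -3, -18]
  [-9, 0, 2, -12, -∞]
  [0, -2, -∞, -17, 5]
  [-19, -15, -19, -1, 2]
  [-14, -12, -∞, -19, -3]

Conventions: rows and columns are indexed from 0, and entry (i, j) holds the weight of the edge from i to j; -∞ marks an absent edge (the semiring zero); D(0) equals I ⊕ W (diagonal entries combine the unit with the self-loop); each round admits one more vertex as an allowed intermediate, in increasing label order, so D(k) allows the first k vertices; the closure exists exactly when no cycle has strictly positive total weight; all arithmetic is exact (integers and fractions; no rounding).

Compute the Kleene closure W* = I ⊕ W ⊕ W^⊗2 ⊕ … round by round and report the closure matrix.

D(0):
  [0, -13, -10, -3, -18]
  [-9, 0, 2, -12, -∞]
  [0, -2, 0, -17, 5]
  [-19, -15, -19, 0, 2]
  [-14, -12, -∞, -19, 0]
D(1):
  [0, -13, -10, -3, -18]
  [-9, 0, 2, -12, -27]
  [0, -2, 0, -3, 5]
  [-19, -15, -19, 0, 2]
  [-14, -12, -24, -17, 0]
D(2):
  [0, -13, -10, -3, -18]
  [-9, 0, 2, -12, -27]
  [0, -2, 0, -3, 5]
  [-19, -15, -13, 0, 2]
  [-14, -12, -10, -17, 0]
D(3):
  [0, -12, -10, -3, -5]
  [2, 0, 2, -1, 7]
  [0, -2, 0, -3, 5]
  [-13, -15, -13, 0, 2]
  [-10, -12, -10, -13, 0]
D(4):
  [0, -12, -10, -3, -1]
  [2, 0, 2, -1, 7]
  [0, -2, 0, -3, 5]
  [-13, -15, -13, 0, 2]
  [-10, -12, -10, -13, 0]
D(5):
  [0, -12, -10, -3, -1]
  [2, 0, 2, -1, 7]
  [0, -2, 0, -3, 5]
  [-8, -10, -8, 0, 2]
  [-10, -12, -10, -13, 0]
Answer: W* = [[0, -12, -10, -3, -1], [2, 0, 2, -1, 7], [0, -2, 0, -3, 5], [-8, -10, -8, 0, 2], [-10, -12, -10, -13, 0]]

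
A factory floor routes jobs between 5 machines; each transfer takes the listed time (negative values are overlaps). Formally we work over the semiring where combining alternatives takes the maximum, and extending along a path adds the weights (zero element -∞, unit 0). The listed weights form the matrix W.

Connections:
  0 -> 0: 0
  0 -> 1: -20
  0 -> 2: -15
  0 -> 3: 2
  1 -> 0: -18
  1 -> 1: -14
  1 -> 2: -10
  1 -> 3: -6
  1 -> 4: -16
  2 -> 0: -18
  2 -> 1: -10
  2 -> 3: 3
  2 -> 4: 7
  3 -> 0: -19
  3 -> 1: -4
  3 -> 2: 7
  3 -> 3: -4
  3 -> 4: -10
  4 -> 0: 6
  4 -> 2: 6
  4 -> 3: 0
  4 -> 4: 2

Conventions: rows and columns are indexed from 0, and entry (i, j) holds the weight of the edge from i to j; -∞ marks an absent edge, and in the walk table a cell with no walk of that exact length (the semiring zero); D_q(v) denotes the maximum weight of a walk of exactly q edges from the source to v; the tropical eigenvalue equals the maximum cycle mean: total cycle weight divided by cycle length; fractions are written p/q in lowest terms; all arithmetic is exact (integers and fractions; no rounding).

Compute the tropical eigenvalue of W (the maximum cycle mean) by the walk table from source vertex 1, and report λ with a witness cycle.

q=0: [-∞, 0, -∞, -∞, -∞]
q=1: [-18, -14, -10, -6, -16]
q=2: [-10, -10, 1, -7, -3]
q=3: [3, -9, 3, 4, 8]
q=4: [14, 0, 14, 8, 10]
q=5: [16, 4, 16, 17, 21]
Optimal cycle mean attained by: cycle 2->4->2, total 7 + 6, length 2.
Answer: λ = 13/2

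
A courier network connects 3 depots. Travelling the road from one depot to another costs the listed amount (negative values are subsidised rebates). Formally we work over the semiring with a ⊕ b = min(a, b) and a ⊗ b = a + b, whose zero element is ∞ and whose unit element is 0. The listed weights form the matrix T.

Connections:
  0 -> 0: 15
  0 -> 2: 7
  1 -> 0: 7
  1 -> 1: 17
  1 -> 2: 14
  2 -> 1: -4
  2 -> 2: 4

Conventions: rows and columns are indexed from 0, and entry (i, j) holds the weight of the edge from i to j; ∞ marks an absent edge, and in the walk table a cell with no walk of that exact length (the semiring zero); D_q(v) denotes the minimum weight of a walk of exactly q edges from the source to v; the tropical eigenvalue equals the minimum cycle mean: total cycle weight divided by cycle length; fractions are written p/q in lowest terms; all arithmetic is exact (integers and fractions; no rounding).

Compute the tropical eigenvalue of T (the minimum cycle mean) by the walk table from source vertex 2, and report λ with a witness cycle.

q=0: [∞, ∞, 0]
q=1: [∞, -4, 4]
q=2: [3, 0, 8]
q=3: [7, 4, 10]
Optimal cycle mean attained by: cycle 0->2->1->0, total 7 + (-4) + 7, length 3.
Answer: λ = 10/3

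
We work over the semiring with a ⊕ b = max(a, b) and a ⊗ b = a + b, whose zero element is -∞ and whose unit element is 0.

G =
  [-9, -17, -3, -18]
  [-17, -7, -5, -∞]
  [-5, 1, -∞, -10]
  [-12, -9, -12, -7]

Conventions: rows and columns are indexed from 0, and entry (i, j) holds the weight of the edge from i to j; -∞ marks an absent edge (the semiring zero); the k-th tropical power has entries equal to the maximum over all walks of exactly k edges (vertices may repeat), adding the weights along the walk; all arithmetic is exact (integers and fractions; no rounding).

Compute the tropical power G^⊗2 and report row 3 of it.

G^⊗2:
  [-8, -2, -12, -13]
  [-10, -4, -12, -15]
  [-14, -6, -4, -17]
  [-17, -11, -14, -14]
Answer: row 3 of G^⊗2 = [-17, -11, -14, -14]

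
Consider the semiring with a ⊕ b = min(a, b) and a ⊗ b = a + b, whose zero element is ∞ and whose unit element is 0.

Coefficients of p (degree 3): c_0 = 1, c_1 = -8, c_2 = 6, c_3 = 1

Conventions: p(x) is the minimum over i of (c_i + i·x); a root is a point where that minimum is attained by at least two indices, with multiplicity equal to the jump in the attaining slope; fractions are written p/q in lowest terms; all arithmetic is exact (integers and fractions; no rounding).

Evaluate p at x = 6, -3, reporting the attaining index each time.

p(6) = min(1+0·6=1, -8+1·6=-2, 6+2·6=18, 1+3·6=19) = -2 (attained by i=1)
p(-3) = min(1+0·(-3)=1, -8+1·(-3)=-11, 6+2·(-3)=0, 1+3·(-3)=-8) = -11 (attained by i=1)
Answer: p(6) = -2; p(-3) = -11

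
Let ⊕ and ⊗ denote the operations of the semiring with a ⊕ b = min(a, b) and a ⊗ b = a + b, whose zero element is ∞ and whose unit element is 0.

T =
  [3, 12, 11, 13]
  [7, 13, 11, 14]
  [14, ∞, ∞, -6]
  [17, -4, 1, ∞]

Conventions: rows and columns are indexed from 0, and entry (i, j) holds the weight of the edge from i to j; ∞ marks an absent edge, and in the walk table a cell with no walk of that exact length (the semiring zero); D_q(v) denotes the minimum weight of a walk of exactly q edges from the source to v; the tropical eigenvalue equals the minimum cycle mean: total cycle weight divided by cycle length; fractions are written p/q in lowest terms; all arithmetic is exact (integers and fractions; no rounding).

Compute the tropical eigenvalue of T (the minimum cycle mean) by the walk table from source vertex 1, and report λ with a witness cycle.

q=0: [∞, 0, ∞, ∞]
q=1: [7, 13, 11, 14]
q=2: [10, 10, 15, 5]
q=3: [13, 1, 6, 9]
q=4: [8, 5, 10, 0]
Optimal cycle mean attained by: cycle 2->3->2, total (-6) + 1, length 2.
Answer: λ = -5/2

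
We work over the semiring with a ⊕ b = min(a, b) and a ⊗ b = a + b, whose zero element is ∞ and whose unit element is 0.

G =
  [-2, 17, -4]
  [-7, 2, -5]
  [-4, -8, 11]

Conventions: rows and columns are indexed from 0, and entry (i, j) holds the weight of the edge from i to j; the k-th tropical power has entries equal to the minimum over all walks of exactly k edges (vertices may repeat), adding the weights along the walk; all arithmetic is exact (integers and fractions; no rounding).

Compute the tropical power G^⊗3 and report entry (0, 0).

G^⊗2:
  [-8, -12, -6]
  [-9, -13, -11]
  [-15, -6, -13]
G^⊗3:
  [-19, -14, -17]
  [-20, -19, -18]
  [-17, -21, -19]
Key observation: the optimum is the walk 0->2->1->0, with weight (-4) + (-8) + (-7) = -19.
Optimal value attained by: walk 0->2->1->0.
Answer: (G^⊗3)[0][0] = -19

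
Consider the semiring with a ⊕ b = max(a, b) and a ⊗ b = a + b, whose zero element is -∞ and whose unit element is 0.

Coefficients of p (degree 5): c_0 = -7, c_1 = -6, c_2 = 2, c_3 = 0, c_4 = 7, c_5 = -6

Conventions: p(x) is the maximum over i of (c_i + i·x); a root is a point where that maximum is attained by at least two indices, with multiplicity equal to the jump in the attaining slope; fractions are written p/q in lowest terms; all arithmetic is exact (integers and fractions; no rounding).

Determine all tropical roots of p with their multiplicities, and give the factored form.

hull edge (i=0, c=-7) to (i=2, c=2): slope 9/2, span 2
hull edge (i=2, c=2) to (i=4, c=7): slope 5/2, span 2
hull edge (i=4, c=7) to (i=5, c=-6): slope -13, span 1
Factored form: p(x) = -6 ⊗ (x ⊕ (-9/2)) ⊗ (x ⊕ (-9/2)) ⊗ (x ⊕ (-5/2)) ⊗ (x ⊕ (-5/2)) ⊗ (x ⊕ 13)
Answer: roots = -9/2 (mult 2), -5/2 (mult 2), 13 (mult 1)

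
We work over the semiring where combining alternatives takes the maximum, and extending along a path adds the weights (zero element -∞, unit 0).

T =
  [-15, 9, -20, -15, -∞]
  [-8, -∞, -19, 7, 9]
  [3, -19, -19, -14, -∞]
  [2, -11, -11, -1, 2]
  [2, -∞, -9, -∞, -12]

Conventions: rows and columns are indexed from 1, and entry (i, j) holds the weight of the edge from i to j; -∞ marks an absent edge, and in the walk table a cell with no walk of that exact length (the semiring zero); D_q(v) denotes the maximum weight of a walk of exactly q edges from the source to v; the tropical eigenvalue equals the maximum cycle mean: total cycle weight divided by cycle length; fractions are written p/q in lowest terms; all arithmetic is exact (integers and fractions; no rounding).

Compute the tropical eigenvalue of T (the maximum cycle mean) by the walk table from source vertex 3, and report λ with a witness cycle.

q=0: [-∞, -∞, 0, -∞, -∞]
q=1: [3, -19, -19, -14, -∞]
q=2: [-12, 12, -17, -12, -10]
q=3: [4, -3, -7, 19, 21]
q=4: [23, 13, 12, 18, 21]
q=5: [23, 32, 12, 20, 22]
Optimal cycle mean attained by: cycle 1->2->5->1, total 9 + 9 + 2, length 3.
Answer: λ = 20/3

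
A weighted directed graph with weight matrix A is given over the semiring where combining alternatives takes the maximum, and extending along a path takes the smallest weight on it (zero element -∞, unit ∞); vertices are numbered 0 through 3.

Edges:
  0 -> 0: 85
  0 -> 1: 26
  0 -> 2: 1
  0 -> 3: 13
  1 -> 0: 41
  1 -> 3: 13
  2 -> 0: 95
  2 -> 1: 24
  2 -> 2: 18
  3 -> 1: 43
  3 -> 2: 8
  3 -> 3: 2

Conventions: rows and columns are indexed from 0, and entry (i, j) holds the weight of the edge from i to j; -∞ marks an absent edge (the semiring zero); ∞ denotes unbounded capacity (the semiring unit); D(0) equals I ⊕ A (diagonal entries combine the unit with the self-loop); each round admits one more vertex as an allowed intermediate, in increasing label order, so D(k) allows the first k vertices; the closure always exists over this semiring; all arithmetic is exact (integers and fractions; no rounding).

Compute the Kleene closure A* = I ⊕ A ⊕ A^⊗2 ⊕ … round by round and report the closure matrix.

D(0):
  [∞, 26, 1, 13]
  [41, ∞, -∞, 13]
  [95, 24, ∞, -∞]
  [-∞, 43, 8, ∞]
D(1):
  [∞, 26, 1, 13]
  [41, ∞, 1, 13]
  [95, 26, ∞, 13]
  [-∞, 43, 8, ∞]
D(2):
  [∞, 26, 1, 13]
  [41, ∞, 1, 13]
  [95, 26, ∞, 13]
  [41, 43, 8, ∞]
D(3):
  [∞, 26, 1, 13]
  [41, ∞, 1, 13]
  [95, 26, ∞, 13]
  [41, 43, 8, ∞]
D(4):
  [∞, 26, 8, 13]
  [41, ∞, 8, 13]
  [95, 26, ∞, 13]
  [41, 43, 8, ∞]
Answer: A* = [[∞, 26, 8, 13], [41, ∞, 8, 13], [95, 26, ∞, 13], [41, 43, 8, ∞]]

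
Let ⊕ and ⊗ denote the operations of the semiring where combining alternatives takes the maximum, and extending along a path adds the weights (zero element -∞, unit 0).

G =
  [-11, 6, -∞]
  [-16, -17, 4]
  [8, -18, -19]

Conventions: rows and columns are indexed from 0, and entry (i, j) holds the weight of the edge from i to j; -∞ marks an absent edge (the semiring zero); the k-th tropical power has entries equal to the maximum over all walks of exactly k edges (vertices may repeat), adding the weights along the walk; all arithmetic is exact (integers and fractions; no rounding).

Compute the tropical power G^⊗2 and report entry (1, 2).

G^⊗2:
  [-10, -5, 10]
  [12, -10, -13]
  [-3, 14, -14]
Key observation: the optimum is the walk 1->1->2, with weight (-17) + 4 = -13.
Optimal value attained by: walk 1->1->2.
Answer: (G^⊗2)[1][2] = -13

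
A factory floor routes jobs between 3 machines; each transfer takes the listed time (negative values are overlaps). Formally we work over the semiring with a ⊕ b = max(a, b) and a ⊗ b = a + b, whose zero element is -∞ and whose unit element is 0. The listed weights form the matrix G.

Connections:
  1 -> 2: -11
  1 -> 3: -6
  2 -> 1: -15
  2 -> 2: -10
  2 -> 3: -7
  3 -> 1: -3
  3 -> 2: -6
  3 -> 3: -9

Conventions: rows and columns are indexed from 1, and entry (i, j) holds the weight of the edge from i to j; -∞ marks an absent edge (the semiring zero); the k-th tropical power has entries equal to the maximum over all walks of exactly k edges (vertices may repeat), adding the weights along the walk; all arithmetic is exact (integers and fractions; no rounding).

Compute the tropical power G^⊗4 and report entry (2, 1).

G^⊗2:
  [-9, -12, -15]
  [-10, -13, -16]
  [-12, -14, -9]
G^⊗3:
  [-18, -20, -15]
  [-19, -21, -16]
  [-12, -15, -18]
G^⊗4:
  [-18, -21, -24]
  [-19, -22, -25]
  [-21, -23, -18]
Key observation: the optimum is the walk 2->3->1->3->1, with weight (-7) + (-3) + (-6) + (-3) = -19.
Optimal value attained by: walk 2->3->1->3->1.
Answer: (G^⊗4)[2][1] = -19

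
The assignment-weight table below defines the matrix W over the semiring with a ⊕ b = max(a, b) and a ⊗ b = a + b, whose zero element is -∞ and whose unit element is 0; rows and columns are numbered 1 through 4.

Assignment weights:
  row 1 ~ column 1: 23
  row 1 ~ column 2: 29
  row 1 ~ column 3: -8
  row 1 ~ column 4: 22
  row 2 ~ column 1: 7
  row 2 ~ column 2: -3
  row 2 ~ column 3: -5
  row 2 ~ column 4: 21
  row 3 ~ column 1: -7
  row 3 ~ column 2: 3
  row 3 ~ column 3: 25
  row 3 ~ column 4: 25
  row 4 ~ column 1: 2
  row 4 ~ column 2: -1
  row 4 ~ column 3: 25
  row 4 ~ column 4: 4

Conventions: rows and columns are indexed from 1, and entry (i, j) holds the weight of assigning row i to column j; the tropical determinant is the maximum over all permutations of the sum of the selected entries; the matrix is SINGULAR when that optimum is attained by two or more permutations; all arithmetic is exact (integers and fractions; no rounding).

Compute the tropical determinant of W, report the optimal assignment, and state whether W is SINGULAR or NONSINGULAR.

σ = (1, 2, 3, 4): 23 + (-3) + 25 + 4 = 49
σ = (1, 2, 4, 3): 23 + (-3) + 25 + 25 = 70
σ = (1, 3, 2, 4): 23 + (-5) + 3 + 4 = 25
σ = (1, 3, 4, 2): 23 + (-5) + 25 + (-1) = 42
σ = (1, 4, 2, 3): 23 + 21 + 3 + 25 = 72
σ = (1, 4, 3, 2): 23 + 21 + 25 + (-1) = 68
σ = (2, 1, 3, 4): 29 + 7 + 25 + 4 = 65
σ = (2, 1, 4, 3): 29 + 7 + 25 + 25 = 86
σ = (2, 3, 1, 4): 29 + (-5) + (-7) + 4 = 21
σ = (2, 3, 4, 1): 29 + (-5) + 25 + 2 = 51
σ = (2, 4, 1, 3): 29 + 21 + (-7) + 25 = 68
σ = (2, 4, 3, 1): 29 + 21 + 25 + 2 = 77
σ = (3, 1, 2, 4): (-8) + 7 + 3 + 4 = 6
σ = (3, 1, 4, 2): (-8) + 7 + 25 + (-1) = 23
σ = (3, 2, 1, 4): (-8) + (-3) + (-7) + 4 = -14
σ = (3, 2, 4, 1): (-8) + (-3) + 25 + 2 = 16
σ = (3, 4, 1, 2): (-8) + 21 + (-7) + (-1) = 5
σ = (3, 4, 2, 1): (-8) + 21 + 3 + 2 = 18
σ = (4, 1, 2, 3): 22 + 7 + 3 + 25 = 57
σ = (4, 1, 3, 2): 22 + 7 + 25 + (-1) = 53
σ = (4, 2, 1, 3): 22 + (-3) + (-7) + 25 = 37
σ = (4, 2, 3, 1): 22 + (-3) + 25 + 2 = 46
σ = (4, 3, 1, 2): 22 + (-5) + (-7) + (-1) = 9
σ = (4, 3, 2, 1): 22 + (-5) + 3 + 2 = 22
Optimal value attained by: σ = (2, 1, 4, 3).
Answer: det⊕(W) = 86; verdict: NONSINGULAR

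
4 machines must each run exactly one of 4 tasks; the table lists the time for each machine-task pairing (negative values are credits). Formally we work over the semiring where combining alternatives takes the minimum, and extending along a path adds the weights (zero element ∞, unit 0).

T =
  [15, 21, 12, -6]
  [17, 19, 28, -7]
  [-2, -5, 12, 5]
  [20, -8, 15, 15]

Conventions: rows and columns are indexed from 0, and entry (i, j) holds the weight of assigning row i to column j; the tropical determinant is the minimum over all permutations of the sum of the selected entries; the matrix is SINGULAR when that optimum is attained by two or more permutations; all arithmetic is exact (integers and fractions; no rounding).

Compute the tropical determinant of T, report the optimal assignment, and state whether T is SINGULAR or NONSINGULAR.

σ = (0, 1, 2, 3): 15 + 19 + 12 + 15 = 61
σ = (0, 1, 3, 2): 15 + 19 + 5 + 15 = 54
σ = (0, 2, 1, 3): 15 + 28 + (-5) + 15 = 53
σ = (0, 2, 3, 1): 15 + 28 + 5 + (-8) = 40
σ = (0, 3, 1, 2): 15 + (-7) + (-5) + 15 = 18
σ = (0, 3, 2, 1): 15 + (-7) + 12 + (-8) = 12
σ = (1, 0, 2, 3): 21 + 17 + 12 + 15 = 65
σ = (1, 0, 3, 2): 21 + 17 + 5 + 15 = 58
σ = (1, 2, 0, 3): 21 + 28 + (-2) + 15 = 62
σ = (1, 2, 3, 0): 21 + 28 + 5 + 20 = 74
σ = (1, 3, 0, 2): 21 + (-7) + (-2) + 15 = 27
σ = (1, 3, 2, 0): 21 + (-7) + 12 + 20 = 46
σ = (2, 0, 1, 3): 12 + 17 + (-5) + 15 = 39
σ = (2, 0, 3, 1): 12 + 17 + 5 + (-8) = 26
σ = (2, 1, 0, 3): 12 + 19 + (-2) + 15 = 44
σ = (2, 1, 3, 0): 12 + 19 + 5 + 20 = 56
σ = (2, 3, 0, 1): 12 + (-7) + (-2) + (-8) = -5
σ = (2, 3, 1, 0): 12 + (-7) + (-5) + 20 = 20
σ = (3, 0, 1, 2): (-6) + 17 + (-5) + 15 = 21
σ = (3, 0, 2, 1): (-6) + 17 + 12 + (-8) = 15
σ = (3, 1, 0, 2): (-6) + 19 + (-2) + 15 = 26
σ = (3, 1, 2, 0): (-6) + 19 + 12 + 20 = 45
σ = (3, 2, 0, 1): (-6) + 28 + (-2) + (-8) = 12
σ = (3, 2, 1, 0): (-6) + 28 + (-5) + 20 = 37
Optimal value attained by: σ = (2, 3, 0, 1).
Answer: det⊕(T) = -5; verdict: NONSINGULAR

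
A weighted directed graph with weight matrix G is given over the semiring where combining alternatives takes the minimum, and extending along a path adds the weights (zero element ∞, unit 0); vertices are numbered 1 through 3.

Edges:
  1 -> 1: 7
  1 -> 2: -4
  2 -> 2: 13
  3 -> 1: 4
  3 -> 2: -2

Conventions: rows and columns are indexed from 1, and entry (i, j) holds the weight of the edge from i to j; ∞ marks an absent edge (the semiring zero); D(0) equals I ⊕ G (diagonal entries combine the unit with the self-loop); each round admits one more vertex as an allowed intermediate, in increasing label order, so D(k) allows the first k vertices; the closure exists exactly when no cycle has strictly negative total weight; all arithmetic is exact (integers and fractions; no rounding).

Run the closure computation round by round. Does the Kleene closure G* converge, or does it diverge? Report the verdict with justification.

D(0):
  [0, -4, ∞]
  [∞, 0, ∞]
  [4, -2, 0]
D(1):
  [0, -4, ∞]
  [∞, 0, ∞]
  [4, -2, 0]
D(2):
  [0, -4, ∞]
  [∞, 0, ∞]
  [4, -2, 0]
D(3):
  [0, -4, ∞]
  [∞, 0, ∞]
  [4, -2, 0]
Key observation: every diagonal entry stays at the unit through all rounds, so no improving cycle exists.
Answer: CONVERGES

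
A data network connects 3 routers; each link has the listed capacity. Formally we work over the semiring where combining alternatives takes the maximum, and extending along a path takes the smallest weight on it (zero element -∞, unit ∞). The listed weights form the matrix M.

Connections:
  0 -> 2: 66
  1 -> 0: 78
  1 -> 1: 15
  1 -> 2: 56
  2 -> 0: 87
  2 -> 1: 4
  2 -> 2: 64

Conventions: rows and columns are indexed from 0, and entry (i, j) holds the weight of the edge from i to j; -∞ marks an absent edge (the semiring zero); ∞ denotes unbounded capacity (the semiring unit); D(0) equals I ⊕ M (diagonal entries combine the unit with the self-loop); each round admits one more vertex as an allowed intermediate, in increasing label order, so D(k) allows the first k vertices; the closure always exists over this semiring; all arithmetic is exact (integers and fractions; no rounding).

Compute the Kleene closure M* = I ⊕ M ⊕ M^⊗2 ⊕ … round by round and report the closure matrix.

D(0):
  [∞, -∞, 66]
  [78, ∞, 56]
  [87, 4, ∞]
D(1):
  [∞, -∞, 66]
  [78, ∞, 66]
  [87, 4, ∞]
D(2):
  [∞, -∞, 66]
  [78, ∞, 66]
  [87, 4, ∞]
D(3):
  [∞, 4, 66]
  [78, ∞, 66]
  [87, 4, ∞]
Answer: M* = [[∞, 4, 66], [78, ∞, 66], [87, 4, ∞]]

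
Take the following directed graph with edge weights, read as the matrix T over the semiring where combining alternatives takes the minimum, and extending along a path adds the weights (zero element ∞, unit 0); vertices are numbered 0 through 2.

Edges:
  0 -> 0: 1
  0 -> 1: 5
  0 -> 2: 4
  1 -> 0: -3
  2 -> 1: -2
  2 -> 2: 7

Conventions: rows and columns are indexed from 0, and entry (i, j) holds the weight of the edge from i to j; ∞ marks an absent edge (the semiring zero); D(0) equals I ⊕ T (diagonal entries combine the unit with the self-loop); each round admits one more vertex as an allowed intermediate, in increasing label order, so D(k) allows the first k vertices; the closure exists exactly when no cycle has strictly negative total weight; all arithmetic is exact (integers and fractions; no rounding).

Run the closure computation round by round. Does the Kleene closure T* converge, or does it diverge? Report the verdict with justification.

D(0):
  [0, 5, 4]
  [-3, 0, ∞]
  [∞, -2, 0]
D(1):
  [0, 5, 4]
  [-3, 0, 1]
  [∞, -2, 0]
Detection: at round 2, diagonal entry (2, 2) turns strictly negative.
Key observation: the cycle 2->1->0->2 has total weight (-2) + (-3) + 4, which is strictly negative.
Answer: DIVERGES — negative cycle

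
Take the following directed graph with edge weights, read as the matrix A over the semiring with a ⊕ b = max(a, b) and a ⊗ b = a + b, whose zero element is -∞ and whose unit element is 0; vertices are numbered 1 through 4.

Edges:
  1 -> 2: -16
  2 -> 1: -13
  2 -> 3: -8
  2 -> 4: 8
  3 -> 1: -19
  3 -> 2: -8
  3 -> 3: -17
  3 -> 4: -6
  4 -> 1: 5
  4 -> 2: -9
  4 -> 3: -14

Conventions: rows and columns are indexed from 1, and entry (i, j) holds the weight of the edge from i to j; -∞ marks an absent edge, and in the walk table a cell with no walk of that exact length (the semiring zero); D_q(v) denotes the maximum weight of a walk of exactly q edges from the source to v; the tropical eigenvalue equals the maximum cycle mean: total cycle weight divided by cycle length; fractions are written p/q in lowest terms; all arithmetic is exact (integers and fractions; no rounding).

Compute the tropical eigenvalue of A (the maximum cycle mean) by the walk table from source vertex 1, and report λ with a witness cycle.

q=0: [0, -∞, -∞, -∞]
q=1: [-∞, -16, -∞, -∞]
q=2: [-29, -∞, -24, -8]
q=3: [-3, -17, -22, -30]
q=4: [-25, -19, -25, -9]
Optimal cycle mean attained by: cycle 2->4->2, total 8 + (-9), length 2.
Answer: λ = -1/2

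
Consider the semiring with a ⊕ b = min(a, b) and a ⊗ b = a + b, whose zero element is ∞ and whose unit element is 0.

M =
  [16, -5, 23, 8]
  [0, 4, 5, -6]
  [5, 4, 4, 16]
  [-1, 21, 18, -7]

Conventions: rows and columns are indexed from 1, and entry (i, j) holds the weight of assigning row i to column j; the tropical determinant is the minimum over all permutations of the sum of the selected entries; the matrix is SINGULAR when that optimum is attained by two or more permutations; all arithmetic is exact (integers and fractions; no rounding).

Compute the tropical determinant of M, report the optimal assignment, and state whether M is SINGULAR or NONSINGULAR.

σ = (1, 2, 3, 4): 16 + 4 + 4 + (-7) = 17
σ = (1, 2, 4, 3): 16 + 4 + 16 + 18 = 54
σ = (1, 3, 2, 4): 16 + 5 + 4 + (-7) = 18
σ = (1, 3, 4, 2): 16 + 5 + 16 + 21 = 58
σ = (1, 4, 2, 3): 16 + (-6) + 4 + 18 = 32
σ = (1, 4, 3, 2): 16 + (-6) + 4 + 21 = 35
σ = (2, 1, 3, 4): (-5) + 0 + 4 + (-7) = -8
σ = (2, 1, 4, 3): (-5) + 0 + 16 + 18 = 29
σ = (2, 3, 1, 4): (-5) + 5 + 5 + (-7) = -2
σ = (2, 3, 4, 1): (-5) + 5 + 16 + (-1) = 15
σ = (2, 4, 1, 3): (-5) + (-6) + 5 + 18 = 12
σ = (2, 4, 3, 1): (-5) + (-6) + 4 + (-1) = -8
σ = (3, 1, 2, 4): 23 + 0 + 4 + (-7) = 20
σ = (3, 1, 4, 2): 23 + 0 + 16 + 21 = 60
σ = (3, 2, 1, 4): 23 + 4 + 5 + (-7) = 25
σ = (3, 2, 4, 1): 23 + 4 + 16 + (-1) = 42
σ = (3, 4, 1, 2): 23 + (-6) + 5 + 21 = 43
σ = (3, 4, 2, 1): 23 + (-6) + 4 + (-1) = 20
σ = (4, 1, 2, 3): 8 + 0 + 4 + 18 = 30
σ = (4, 1, 3, 2): 8 + 0 + 4 + 21 = 33
σ = (4, 2, 1, 3): 8 + 4 + 5 + 18 = 35
σ = (4, 2, 3, 1): 8 + 4 + 4 + (-1) = 15
σ = (4, 3, 1, 2): 8 + 5 + 5 + 21 = 39
σ = (4, 3, 2, 1): 8 + 5 + 4 + (-1) = 16
Optimal value attained by: σ = (2, 1, 3, 4).
Answer: det⊕(M) = -8; verdict: SINGULAR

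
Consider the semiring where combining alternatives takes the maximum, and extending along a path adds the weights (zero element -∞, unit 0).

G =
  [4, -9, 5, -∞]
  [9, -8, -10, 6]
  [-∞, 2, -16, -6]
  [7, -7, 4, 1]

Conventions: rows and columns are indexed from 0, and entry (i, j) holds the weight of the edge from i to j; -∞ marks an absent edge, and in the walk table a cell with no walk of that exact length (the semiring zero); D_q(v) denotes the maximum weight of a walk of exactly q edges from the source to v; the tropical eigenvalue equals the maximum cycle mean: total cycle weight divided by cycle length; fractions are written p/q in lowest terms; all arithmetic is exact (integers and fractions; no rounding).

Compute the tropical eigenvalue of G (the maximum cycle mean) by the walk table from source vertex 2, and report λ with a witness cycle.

q=0: [-∞, -∞, 0, -∞]
q=1: [-∞, 2, -16, -6]
q=2: [11, -6, -2, 8]
q=3: [15, 2, 16, 9]
q=4: [19, 18, 20, 10]
Optimal cycle mean attained by: cycle 0->2->1->0, total 5 + 2 + 9, length 3.
Answer: λ = 16/3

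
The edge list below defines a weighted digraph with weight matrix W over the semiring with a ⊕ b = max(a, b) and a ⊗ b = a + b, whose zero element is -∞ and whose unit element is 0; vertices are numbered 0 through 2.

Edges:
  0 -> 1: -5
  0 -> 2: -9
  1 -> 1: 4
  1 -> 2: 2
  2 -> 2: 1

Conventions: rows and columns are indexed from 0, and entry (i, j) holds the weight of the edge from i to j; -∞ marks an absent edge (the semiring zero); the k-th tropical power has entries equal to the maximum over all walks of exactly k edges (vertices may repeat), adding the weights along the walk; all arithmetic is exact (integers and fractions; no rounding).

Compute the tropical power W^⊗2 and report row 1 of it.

W^⊗2:
  [-∞, -1, -3]
  [-∞, 8, 6]
  [-∞, -∞, 2]
Answer: row 1 of W^⊗2 = [-∞, 8, 6]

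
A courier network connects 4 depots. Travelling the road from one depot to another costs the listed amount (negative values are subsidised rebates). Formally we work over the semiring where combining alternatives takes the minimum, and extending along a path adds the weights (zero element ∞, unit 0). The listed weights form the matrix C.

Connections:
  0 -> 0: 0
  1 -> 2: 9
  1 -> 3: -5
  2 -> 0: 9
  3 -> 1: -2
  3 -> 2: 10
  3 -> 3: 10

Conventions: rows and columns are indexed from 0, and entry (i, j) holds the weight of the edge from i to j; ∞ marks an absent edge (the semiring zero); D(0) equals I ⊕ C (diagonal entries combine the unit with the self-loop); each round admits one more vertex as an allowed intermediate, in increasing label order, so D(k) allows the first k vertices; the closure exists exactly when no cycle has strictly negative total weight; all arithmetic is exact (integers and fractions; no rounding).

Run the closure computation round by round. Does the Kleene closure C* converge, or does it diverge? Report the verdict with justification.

D(0):
  [0, ∞, ∞, ∞]
  [∞, 0, 9, -5]
  [9, ∞, 0, ∞]
  [∞, -2, 10, 0]
D(1):
  [0, ∞, ∞, ∞]
  [∞, 0, 9, -5]
  [9, ∞, 0, ∞]
  [∞, -2, 10, 0]
Detection: at round 2, diagonal entry (3, 3) turns strictly negative.
Key observation: the cycle 3->1->3 has total weight (-2) + (-5), which is strictly negative.
Answer: DIVERGES — negative cycle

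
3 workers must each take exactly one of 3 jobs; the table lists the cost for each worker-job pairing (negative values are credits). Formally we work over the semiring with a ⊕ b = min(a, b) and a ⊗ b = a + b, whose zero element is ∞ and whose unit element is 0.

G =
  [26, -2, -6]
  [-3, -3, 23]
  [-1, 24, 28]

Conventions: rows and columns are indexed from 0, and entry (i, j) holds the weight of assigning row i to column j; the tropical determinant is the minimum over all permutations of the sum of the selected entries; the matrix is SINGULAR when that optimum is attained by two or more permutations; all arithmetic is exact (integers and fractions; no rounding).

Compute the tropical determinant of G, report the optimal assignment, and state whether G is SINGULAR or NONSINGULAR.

σ = (0, 1, 2): 26 + (-3) + 28 = 51
σ = (0, 2, 1): 26 + 23 + 24 = 73
σ = (1, 0, 2): (-2) + (-3) + 28 = 23
σ = (1, 2, 0): (-2) + 23 + (-1) = 20
σ = (2, 0, 1): (-6) + (-3) + 24 = 15
σ = (2, 1, 0): (-6) + (-3) + (-1) = -10
Optimal value attained by: σ = (2, 1, 0).
Answer: det⊕(G) = -10; verdict: NONSINGULAR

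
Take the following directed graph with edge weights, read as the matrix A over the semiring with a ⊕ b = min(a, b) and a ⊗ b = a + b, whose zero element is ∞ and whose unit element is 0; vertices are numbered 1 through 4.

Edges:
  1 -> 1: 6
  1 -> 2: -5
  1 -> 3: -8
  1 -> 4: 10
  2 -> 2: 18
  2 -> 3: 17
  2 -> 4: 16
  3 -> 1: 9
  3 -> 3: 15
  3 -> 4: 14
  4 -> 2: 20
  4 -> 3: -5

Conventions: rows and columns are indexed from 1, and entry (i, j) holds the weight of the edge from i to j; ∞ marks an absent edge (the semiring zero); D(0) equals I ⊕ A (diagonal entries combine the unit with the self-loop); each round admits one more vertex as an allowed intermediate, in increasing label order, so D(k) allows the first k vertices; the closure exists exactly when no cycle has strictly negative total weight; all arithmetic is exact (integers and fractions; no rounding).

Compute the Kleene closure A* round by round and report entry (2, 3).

D(0):
  [0, -5, -8, 10]
  [∞, 0, 17, 16]
  [9, ∞, 0, 14]
  [∞, 20, -5, 0]
D(1):
  [0, -5, -8, 10]
  [∞, 0, 17, 16]
  [9, 4, 0, 14]
  [∞, 20, -5, 0]
D(2):
  [0, -5, -8, 10]
  [∞, 0, 17, 16]
  [9, 4, 0, 14]
  [∞, 20, -5, 0]
D(3):
  [0, -5, -8, 6]
  [26, 0, 17, 16]
  [9, 4, 0, 14]
  [4, -1, -5, 0]
D(4):
  [0, -5, -8, 6]
  [20, 0, 11, 16]
  [9, 4, 0, 14]
  [4, -1, -5, 0]
Answer: A*[2][3] = 11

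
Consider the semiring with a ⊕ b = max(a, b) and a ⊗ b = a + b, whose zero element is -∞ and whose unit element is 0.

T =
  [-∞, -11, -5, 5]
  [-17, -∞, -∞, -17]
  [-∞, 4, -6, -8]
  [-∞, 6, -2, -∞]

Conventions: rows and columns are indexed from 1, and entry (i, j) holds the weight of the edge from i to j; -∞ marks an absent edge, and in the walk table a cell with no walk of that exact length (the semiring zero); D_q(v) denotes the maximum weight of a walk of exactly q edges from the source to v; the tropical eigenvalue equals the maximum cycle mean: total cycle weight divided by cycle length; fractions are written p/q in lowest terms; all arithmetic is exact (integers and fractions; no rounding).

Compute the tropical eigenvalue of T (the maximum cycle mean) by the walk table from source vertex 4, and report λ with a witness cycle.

q=0: [-∞, -∞, -∞, 0]
q=1: [-∞, 6, -2, -∞]
q=2: [-11, 2, -8, -10]
q=3: [-15, -4, -12, -6]
q=4: [-21, 0, -8, -10]
Optimal cycle mean attained by: cycle 1->4->2->1, total 5 + 6 + (-17), length 3.
Answer: λ = -2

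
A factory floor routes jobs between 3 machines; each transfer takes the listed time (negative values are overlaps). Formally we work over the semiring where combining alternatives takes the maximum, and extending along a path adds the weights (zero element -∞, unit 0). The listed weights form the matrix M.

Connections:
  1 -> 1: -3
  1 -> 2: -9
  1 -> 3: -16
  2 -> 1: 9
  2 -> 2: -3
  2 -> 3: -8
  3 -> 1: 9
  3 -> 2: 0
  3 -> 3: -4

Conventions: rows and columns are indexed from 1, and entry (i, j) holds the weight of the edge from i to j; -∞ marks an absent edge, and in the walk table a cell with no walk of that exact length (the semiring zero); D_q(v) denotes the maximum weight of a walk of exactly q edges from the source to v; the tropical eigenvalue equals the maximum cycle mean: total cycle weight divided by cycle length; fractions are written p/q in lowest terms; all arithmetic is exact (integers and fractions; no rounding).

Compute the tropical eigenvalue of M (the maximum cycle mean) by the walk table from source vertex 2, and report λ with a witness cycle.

q=0: [-∞, 0, -∞]
q=1: [9, -3, -8]
q=2: [6, 0, -7]
q=3: [9, -3, -8]
Optimal cycle mean attained by: cycle 1->2->1, total (-9) + 9, length 2.
Answer: λ = 0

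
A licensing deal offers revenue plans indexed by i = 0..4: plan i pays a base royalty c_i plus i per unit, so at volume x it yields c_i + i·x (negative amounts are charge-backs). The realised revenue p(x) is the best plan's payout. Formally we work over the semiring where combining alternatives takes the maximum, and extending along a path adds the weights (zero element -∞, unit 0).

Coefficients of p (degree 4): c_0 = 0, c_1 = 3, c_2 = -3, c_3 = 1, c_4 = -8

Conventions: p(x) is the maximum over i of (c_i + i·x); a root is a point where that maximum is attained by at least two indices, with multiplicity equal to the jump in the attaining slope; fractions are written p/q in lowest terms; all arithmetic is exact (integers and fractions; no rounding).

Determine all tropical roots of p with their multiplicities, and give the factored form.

hull edge (i=0, c=0) to (i=1, c=3): slope 3, span 1
hull edge (i=1, c=3) to (i=3, c=1): slope -1, span 2
hull edge (i=3, c=1) to (i=4, c=-8): slope -9, span 1
Factored form: p(x) = -8 ⊗ (x ⊕ (-3)) ⊗ (x ⊕ 1) ⊗ (x ⊕ 1) ⊗ (x ⊕ 9)
Answer: roots = -3 (mult 1), 1 (mult 2), 9 (mult 1)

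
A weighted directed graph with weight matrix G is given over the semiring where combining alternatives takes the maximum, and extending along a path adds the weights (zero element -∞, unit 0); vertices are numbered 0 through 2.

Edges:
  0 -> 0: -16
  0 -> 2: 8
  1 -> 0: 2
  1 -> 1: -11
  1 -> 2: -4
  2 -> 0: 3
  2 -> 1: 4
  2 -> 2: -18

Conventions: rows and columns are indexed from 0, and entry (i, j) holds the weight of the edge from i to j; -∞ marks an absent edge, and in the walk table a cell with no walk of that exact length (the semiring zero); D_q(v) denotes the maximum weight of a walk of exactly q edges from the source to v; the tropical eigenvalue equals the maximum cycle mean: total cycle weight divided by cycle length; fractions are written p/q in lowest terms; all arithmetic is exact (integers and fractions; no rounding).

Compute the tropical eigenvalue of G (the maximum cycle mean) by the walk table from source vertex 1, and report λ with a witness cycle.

q=0: [-∞, 0, -∞]
q=1: [2, -11, -4]
q=2: [-1, 0, 10]
q=3: [13, 14, 7]
Optimal cycle mean attained by: cycle 0->2->0, total 8 + 3, length 2.
Answer: λ = 11/2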